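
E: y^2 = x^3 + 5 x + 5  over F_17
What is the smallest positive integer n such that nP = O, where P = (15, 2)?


Compute successive multiples of P until we hit O:
  1P = (15, 2)
  2P = (4, 15)
  3P = (6, 9)
  4P = (5, 11)
  5P = (16, 4)
  6P = (7, 14)
  7P = (10, 16)
  8P = (8, 9)
  ... (continuing to 21P)
  21P = O

ord(P) = 21


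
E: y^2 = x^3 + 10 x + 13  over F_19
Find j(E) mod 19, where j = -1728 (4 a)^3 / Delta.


Delta = -16(4 a^3 + 27 b^2) mod 19 = 1
-1728 * (4 a)^3 = -1728 * (4*10)^3 mod 19 = 8
j = 8 * 1^(-1) mod 19 = 8

j = 8 (mod 19)


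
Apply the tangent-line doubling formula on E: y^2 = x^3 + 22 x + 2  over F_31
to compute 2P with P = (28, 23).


Doubling: s = (3 x1^2 + a) / (2 y1)
s = (3*28^2 + 22) / (2*23) mod 31 = 26
x3 = s^2 - 2 x1 mod 31 = 26^2 - 2*28 = 0
y3 = s (x1 - x3) - y1 mod 31 = 26 * (28 - 0) - 23 = 23

2P = (0, 23)


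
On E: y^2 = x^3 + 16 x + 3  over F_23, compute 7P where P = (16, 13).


k = 7 = 111_2 (binary, LSB first: 111)
Double-and-add from P = (16, 13):
  bit 0 = 1: acc = O + (16, 13) = (16, 13)
  bit 1 = 1: acc = (16, 13) + (17, 17) = (6, 4)
  bit 2 = 1: acc = (6, 4) + (14, 21) = (5, 1)

7P = (5, 1)


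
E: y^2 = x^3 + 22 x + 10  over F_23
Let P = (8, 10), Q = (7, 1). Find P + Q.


P != Q, so use the chord formula.
s = (y2 - y1) / (x2 - x1) = (14) / (22) mod 23 = 9
x3 = s^2 - x1 - x2 mod 23 = 9^2 - 8 - 7 = 20
y3 = s (x1 - x3) - y1 mod 23 = 9 * (8 - 20) - 10 = 20

P + Q = (20, 20)


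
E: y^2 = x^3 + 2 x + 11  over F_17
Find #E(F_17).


For each x in F_17, count y with y^2 = x^3 + 2 x + 11 mod 17:
  x = 4: RHS = 15, y in [7, 10]  -> 2 point(s)
  x = 6: RHS = 1, y in [1, 16]  -> 2 point(s)
  x = 11: RHS = 4, y in [2, 15]  -> 2 point(s)
  x = 15: RHS = 16, y in [4, 13]  -> 2 point(s)
  x = 16: RHS = 8, y in [5, 12]  -> 2 point(s)
Affine points: 10. Add the point at infinity: total = 11.

#E(F_17) = 11


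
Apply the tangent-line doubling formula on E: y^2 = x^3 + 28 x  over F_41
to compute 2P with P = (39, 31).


Doubling: s = (3 x1^2 + a) / (2 y1)
s = (3*39^2 + 28) / (2*31) mod 41 = 39
x3 = s^2 - 2 x1 mod 41 = 39^2 - 2*39 = 8
y3 = s (x1 - x3) - y1 mod 41 = 39 * (39 - 8) - 31 = 30

2P = (8, 30)


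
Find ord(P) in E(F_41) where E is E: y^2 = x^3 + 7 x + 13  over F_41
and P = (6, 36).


Compute successive multiples of P until we hit O:
  1P = (6, 36)
  2P = (28, 12)
  3P = (17, 17)
  4P = (22, 14)
  5P = (4, 33)
  6P = (23, 0)
  7P = (4, 8)
  8P = (22, 27)
  ... (continuing to 12P)
  12P = O

ord(P) = 12


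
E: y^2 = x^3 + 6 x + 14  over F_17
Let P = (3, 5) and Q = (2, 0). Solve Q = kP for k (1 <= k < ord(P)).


Enumerate multiples of P until we hit Q = (2, 0):
  1P = (3, 5)
  2P = (2, 0)
Match found at i = 2.

k = 2


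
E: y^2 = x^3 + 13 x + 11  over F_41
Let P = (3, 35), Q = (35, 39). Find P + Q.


P != Q, so use the chord formula.
s = (y2 - y1) / (x2 - x1) = (4) / (32) mod 41 = 36
x3 = s^2 - x1 - x2 mod 41 = 36^2 - 3 - 35 = 28
y3 = s (x1 - x3) - y1 mod 41 = 36 * (3 - 28) - 35 = 8

P + Q = (28, 8)


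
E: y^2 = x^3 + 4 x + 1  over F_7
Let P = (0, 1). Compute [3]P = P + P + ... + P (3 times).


k = 3 = 11_2 (binary, LSB first: 11)
Double-and-add from P = (0, 1):
  bit 0 = 1: acc = O + (0, 1) = (0, 1)
  bit 1 = 1: acc = (0, 1) + (4, 5) = (4, 2)

3P = (4, 2)


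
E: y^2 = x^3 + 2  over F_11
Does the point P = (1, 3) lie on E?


Check whether y^2 = x^3 + 0 x + 2 (mod 11) for (x, y) = (1, 3).
LHS: y^2 = 3^2 mod 11 = 9
RHS: x^3 + 0 x + 2 = 1^3 + 0*1 + 2 mod 11 = 3
LHS != RHS

No, not on the curve


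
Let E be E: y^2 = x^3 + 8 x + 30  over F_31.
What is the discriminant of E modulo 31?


4 a^3 + 27 b^2 = 4*8^3 + 27*30^2 = 2048 + 24300 = 26348
Delta = -16 * (26348) = -421568
Delta mod 31 = 1

Delta = 1 (mod 31)


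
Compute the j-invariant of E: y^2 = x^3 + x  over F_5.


Delta = -16(4 a^3 + 27 b^2) mod 5 = 1
-1728 * (4 a)^3 = -1728 * (4*1)^3 mod 5 = 3
j = 3 * 1^(-1) mod 5 = 3

j = 3 (mod 5)


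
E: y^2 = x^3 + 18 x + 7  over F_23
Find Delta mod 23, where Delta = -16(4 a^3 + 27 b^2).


4 a^3 + 27 b^2 = 4*18^3 + 27*7^2 = 23328 + 1323 = 24651
Delta = -16 * (24651) = -394416
Delta mod 23 = 11

Delta = 11 (mod 23)


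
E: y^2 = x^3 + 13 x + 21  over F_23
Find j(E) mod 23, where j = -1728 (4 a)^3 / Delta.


Delta = -16(4 a^3 + 27 b^2) mod 23 = 11
-1728 * (4 a)^3 = -1728 * (4*13)^3 mod 23 = 19
j = 19 * 11^(-1) mod 23 = 8

j = 8 (mod 23)


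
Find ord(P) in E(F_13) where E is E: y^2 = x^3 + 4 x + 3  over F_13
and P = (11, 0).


Compute successive multiples of P until we hit O:
  1P = (11, 0)
  2P = O

ord(P) = 2


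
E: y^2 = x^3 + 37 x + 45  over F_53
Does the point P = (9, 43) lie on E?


Check whether y^2 = x^3 + 37 x + 45 (mod 53) for (x, y) = (9, 43).
LHS: y^2 = 43^2 mod 53 = 47
RHS: x^3 + 37 x + 45 = 9^3 + 37*9 + 45 mod 53 = 47
LHS = RHS

Yes, on the curve


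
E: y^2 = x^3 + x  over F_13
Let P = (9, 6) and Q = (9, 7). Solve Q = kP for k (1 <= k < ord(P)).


Enumerate multiples of P until we hit Q = (9, 7):
  1P = (9, 6)
  2P = (4, 9)
  3P = (4, 4)
  4P = (9, 7)
Match found at i = 4.

k = 4


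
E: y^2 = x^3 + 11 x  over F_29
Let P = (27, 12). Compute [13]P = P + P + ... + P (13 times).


k = 13 = 1101_2 (binary, LSB first: 1011)
Double-and-add from P = (27, 12):
  bit 0 = 1: acc = O + (27, 12) = (27, 12)
  bit 1 = 0: acc unchanged = (27, 12)
  bit 2 = 1: acc = (27, 12) + (16, 26) = (2, 1)
  bit 3 = 1: acc = (2, 1) + (20, 10) = (0, 0)

13P = (0, 0)


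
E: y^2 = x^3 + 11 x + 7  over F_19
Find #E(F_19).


For each x in F_19, count y with y^2 = x^3 + 11 x + 7 mod 19:
  x = 0: RHS = 7, y in [8, 11]  -> 2 point(s)
  x = 1: RHS = 0, y in [0]  -> 1 point(s)
  x = 4: RHS = 1, y in [1, 18]  -> 2 point(s)
  x = 5: RHS = 16, y in [4, 15]  -> 2 point(s)
  x = 6: RHS = 4, y in [2, 17]  -> 2 point(s)
  x = 7: RHS = 9, y in [3, 16]  -> 2 point(s)
  x = 12: RHS = 5, y in [9, 10]  -> 2 point(s)
  x = 14: RHS = 17, y in [6, 13]  -> 2 point(s)
  x = 16: RHS = 4, y in [2, 17]  -> 2 point(s)
Affine points: 17. Add the point at infinity: total = 18.

#E(F_19) = 18


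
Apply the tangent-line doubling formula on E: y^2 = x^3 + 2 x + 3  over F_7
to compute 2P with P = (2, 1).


Doubling: s = (3 x1^2 + a) / (2 y1)
s = (3*2^2 + 2) / (2*1) mod 7 = 0
x3 = s^2 - 2 x1 mod 7 = 0^2 - 2*2 = 3
y3 = s (x1 - x3) - y1 mod 7 = 0 * (2 - 3) - 1 = 6

2P = (3, 6)


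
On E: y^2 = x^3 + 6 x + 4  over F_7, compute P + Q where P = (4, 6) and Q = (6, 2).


P != Q, so use the chord formula.
s = (y2 - y1) / (x2 - x1) = (3) / (2) mod 7 = 5
x3 = s^2 - x1 - x2 mod 7 = 5^2 - 4 - 6 = 1
y3 = s (x1 - x3) - y1 mod 7 = 5 * (4 - 1) - 6 = 2

P + Q = (1, 2)


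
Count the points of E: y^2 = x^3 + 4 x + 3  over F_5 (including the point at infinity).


For each x in F_5, count y with y^2 = x^3 + 4 x + 3 mod 5:
  x = 2: RHS = 4, y in [2, 3]  -> 2 point(s)
Affine points: 2. Add the point at infinity: total = 3.

#E(F_5) = 3


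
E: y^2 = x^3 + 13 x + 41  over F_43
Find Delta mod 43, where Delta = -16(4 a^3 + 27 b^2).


4 a^3 + 27 b^2 = 4*13^3 + 27*41^2 = 8788 + 45387 = 54175
Delta = -16 * (54175) = -866800
Delta mod 43 = 37

Delta = 37 (mod 43)


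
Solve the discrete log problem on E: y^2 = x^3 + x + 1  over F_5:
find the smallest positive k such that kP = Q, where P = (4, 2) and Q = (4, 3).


Enumerate multiples of P until we hit Q = (4, 3):
  1P = (4, 2)
  2P = (3, 4)
  3P = (2, 4)
  4P = (0, 4)
  5P = (0, 1)
  6P = (2, 1)
  7P = (3, 1)
  8P = (4, 3)
Match found at i = 8.

k = 8


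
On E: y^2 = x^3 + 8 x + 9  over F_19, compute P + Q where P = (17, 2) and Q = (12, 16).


P != Q, so use the chord formula.
s = (y2 - y1) / (x2 - x1) = (14) / (14) mod 19 = 1
x3 = s^2 - x1 - x2 mod 19 = 1^2 - 17 - 12 = 10
y3 = s (x1 - x3) - y1 mod 19 = 1 * (17 - 10) - 2 = 5

P + Q = (10, 5)


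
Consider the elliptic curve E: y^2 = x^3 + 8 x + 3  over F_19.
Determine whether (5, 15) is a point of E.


Check whether y^2 = x^3 + 8 x + 3 (mod 19) for (x, y) = (5, 15).
LHS: y^2 = 15^2 mod 19 = 16
RHS: x^3 + 8 x + 3 = 5^3 + 8*5 + 3 mod 19 = 16
LHS = RHS

Yes, on the curve


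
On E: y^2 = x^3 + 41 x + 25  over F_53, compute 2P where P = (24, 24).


Doubling: s = (3 x1^2 + a) / (2 y1)
s = (3*24^2 + 41) / (2*24) mod 53 = 49
x3 = s^2 - 2 x1 mod 53 = 49^2 - 2*24 = 21
y3 = s (x1 - x3) - y1 mod 53 = 49 * (24 - 21) - 24 = 17

2P = (21, 17)


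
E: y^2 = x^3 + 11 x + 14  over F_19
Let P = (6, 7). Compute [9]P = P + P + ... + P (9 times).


k = 9 = 1001_2 (binary, LSB first: 1001)
Double-and-add from P = (6, 7):
  bit 0 = 1: acc = O + (6, 7) = (6, 7)
  bit 1 = 0: acc unchanged = (6, 7)
  bit 2 = 0: acc unchanged = (6, 7)
  bit 3 = 1: acc = (6, 7) + (15, 1) = (9, 14)

9P = (9, 14)


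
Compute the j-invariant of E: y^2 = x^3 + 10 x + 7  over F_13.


Delta = -16(4 a^3 + 27 b^2) mod 13 = 8
-1728 * (4 a)^3 = -1728 * (4*10)^3 mod 13 = 1
j = 1 * 8^(-1) mod 13 = 5

j = 5 (mod 13)


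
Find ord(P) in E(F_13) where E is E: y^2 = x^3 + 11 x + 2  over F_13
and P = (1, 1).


Compute successive multiples of P until we hit O:
  1P = (1, 1)
  2P = (8, 2)
  3P = (8, 11)
  4P = (1, 12)
  5P = O

ord(P) = 5


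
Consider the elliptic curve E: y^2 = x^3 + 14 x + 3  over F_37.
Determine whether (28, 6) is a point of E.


Check whether y^2 = x^3 + 14 x + 3 (mod 37) for (x, y) = (28, 6).
LHS: y^2 = 6^2 mod 37 = 36
RHS: x^3 + 14 x + 3 = 28^3 + 14*28 + 3 mod 37 = 36
LHS = RHS

Yes, on the curve


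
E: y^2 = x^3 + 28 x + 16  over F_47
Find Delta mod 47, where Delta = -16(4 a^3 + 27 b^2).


4 a^3 + 27 b^2 = 4*28^3 + 27*16^2 = 87808 + 6912 = 94720
Delta = -16 * (94720) = -1515520
Delta mod 47 = 42

Delta = 42 (mod 47)


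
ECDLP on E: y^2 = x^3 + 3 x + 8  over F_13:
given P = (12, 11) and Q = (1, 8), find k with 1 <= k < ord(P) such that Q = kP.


Enumerate multiples of P until we hit Q = (1, 8):
  1P = (12, 11)
  2P = (1, 5)
  3P = (9, 6)
  4P = (2, 10)
  5P = (2, 3)
  6P = (9, 7)
  7P = (1, 8)
Match found at i = 7.

k = 7


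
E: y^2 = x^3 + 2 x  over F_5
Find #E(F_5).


For each x in F_5, count y with y^2 = x^3 + 2 x + 0 mod 5:
  x = 0: RHS = 0, y in [0]  -> 1 point(s)
Affine points: 1. Add the point at infinity: total = 2.

#E(F_5) = 2


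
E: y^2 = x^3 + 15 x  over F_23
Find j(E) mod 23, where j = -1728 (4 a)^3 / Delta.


Delta = -16(4 a^3 + 27 b^2) mod 23 = 16
-1728 * (4 a)^3 = -1728 * (4*15)^3 mod 23 = 2
j = 2 * 16^(-1) mod 23 = 3

j = 3 (mod 23)


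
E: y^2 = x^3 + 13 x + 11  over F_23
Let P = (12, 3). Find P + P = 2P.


Doubling: s = (3 x1^2 + a) / (2 y1)
s = (3*12^2 + 13) / (2*3) mod 23 = 9
x3 = s^2 - 2 x1 mod 23 = 9^2 - 2*12 = 11
y3 = s (x1 - x3) - y1 mod 23 = 9 * (12 - 11) - 3 = 6

2P = (11, 6)


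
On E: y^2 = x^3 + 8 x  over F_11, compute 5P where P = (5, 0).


k = 5 = 101_2 (binary, LSB first: 101)
Double-and-add from P = (5, 0):
  bit 0 = 1: acc = O + (5, 0) = (5, 0)
  bit 1 = 0: acc unchanged = (5, 0)
  bit 2 = 1: acc = (5, 0) + O = (5, 0)

5P = (5, 0)


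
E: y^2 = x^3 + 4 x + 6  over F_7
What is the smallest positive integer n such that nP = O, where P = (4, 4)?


Compute successive multiples of P until we hit O:
  1P = (4, 4)
  2P = (1, 5)
  3P = (6, 6)
  4P = (5, 2)
  5P = (2, 6)
  6P = (2, 1)
  7P = (5, 5)
  8P = (6, 1)
  ... (continuing to 11P)
  11P = O

ord(P) = 11


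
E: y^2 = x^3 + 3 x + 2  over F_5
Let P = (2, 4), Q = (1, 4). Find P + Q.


P != Q, so use the chord formula.
s = (y2 - y1) / (x2 - x1) = (0) / (4) mod 5 = 0
x3 = s^2 - x1 - x2 mod 5 = 0^2 - 2 - 1 = 2
y3 = s (x1 - x3) - y1 mod 5 = 0 * (2 - 2) - 4 = 1

P + Q = (2, 1)


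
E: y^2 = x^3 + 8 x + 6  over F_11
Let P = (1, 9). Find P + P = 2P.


Doubling: s = (3 x1^2 + a) / (2 y1)
s = (3*1^2 + 8) / (2*9) mod 11 = 0
x3 = s^2 - 2 x1 mod 11 = 0^2 - 2*1 = 9
y3 = s (x1 - x3) - y1 mod 11 = 0 * (1 - 9) - 9 = 2

2P = (9, 2)


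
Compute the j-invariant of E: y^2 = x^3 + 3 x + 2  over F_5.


Delta = -16(4 a^3 + 27 b^2) mod 5 = 4
-1728 * (4 a)^3 = -1728 * (4*3)^3 mod 5 = 1
j = 1 * 4^(-1) mod 5 = 4

j = 4 (mod 5)


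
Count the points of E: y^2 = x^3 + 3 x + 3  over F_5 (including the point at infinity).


For each x in F_5, count y with y^2 = x^3 + 3 x + 3 mod 5:
  x = 3: RHS = 4, y in [2, 3]  -> 2 point(s)
  x = 4: RHS = 4, y in [2, 3]  -> 2 point(s)
Affine points: 4. Add the point at infinity: total = 5.

#E(F_5) = 5


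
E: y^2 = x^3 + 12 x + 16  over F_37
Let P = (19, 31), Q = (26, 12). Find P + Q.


P != Q, so use the chord formula.
s = (y2 - y1) / (x2 - x1) = (18) / (7) mod 37 = 29
x3 = s^2 - x1 - x2 mod 37 = 29^2 - 19 - 26 = 19
y3 = s (x1 - x3) - y1 mod 37 = 29 * (19 - 19) - 31 = 6

P + Q = (19, 6)


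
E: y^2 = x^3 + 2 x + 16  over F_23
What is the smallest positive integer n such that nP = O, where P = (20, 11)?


Compute successive multiples of P until we hit O:
  1P = (20, 11)
  2P = (19, 6)
  3P = (9, 21)
  4P = (3, 7)
  5P = (3, 16)
  6P = (9, 2)
  7P = (19, 17)
  8P = (20, 12)
  ... (continuing to 9P)
  9P = O

ord(P) = 9


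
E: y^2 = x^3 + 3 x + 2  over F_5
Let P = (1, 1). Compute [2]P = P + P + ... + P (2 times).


k = 2 = 10_2 (binary, LSB first: 01)
Double-and-add from P = (1, 1):
  bit 0 = 0: acc unchanged = O
  bit 1 = 1: acc = O + (2, 1) = (2, 1)

2P = (2, 1)


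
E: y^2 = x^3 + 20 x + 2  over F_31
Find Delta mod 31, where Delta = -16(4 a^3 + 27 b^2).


4 a^3 + 27 b^2 = 4*20^3 + 27*2^2 = 32000 + 108 = 32108
Delta = -16 * (32108) = -513728
Delta mod 31 = 4

Delta = 4 (mod 31)


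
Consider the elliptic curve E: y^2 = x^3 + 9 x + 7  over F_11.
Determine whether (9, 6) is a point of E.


Check whether y^2 = x^3 + 9 x + 7 (mod 11) for (x, y) = (9, 6).
LHS: y^2 = 6^2 mod 11 = 3
RHS: x^3 + 9 x + 7 = 9^3 + 9*9 + 7 mod 11 = 3
LHS = RHS

Yes, on the curve


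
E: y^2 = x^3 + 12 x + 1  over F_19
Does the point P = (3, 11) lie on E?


Check whether y^2 = x^3 + 12 x + 1 (mod 19) for (x, y) = (3, 11).
LHS: y^2 = 11^2 mod 19 = 7
RHS: x^3 + 12 x + 1 = 3^3 + 12*3 + 1 mod 19 = 7
LHS = RHS

Yes, on the curve


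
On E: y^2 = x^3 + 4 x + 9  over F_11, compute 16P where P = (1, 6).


k = 16 = 10000_2 (binary, LSB first: 00001)
Double-and-add from P = (1, 6):
  bit 0 = 0: acc unchanged = O
  bit 1 = 0: acc unchanged = O
  bit 2 = 0: acc unchanged = O
  bit 3 = 0: acc unchanged = O
  bit 4 = 1: acc = O + (3, 9) = (3, 9)

16P = (3, 9)


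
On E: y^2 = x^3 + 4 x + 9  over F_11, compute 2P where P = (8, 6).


Doubling: s = (3 x1^2 + a) / (2 y1)
s = (3*8^2 + 4) / (2*6) mod 11 = 9
x3 = s^2 - 2 x1 mod 11 = 9^2 - 2*8 = 10
y3 = s (x1 - x3) - y1 mod 11 = 9 * (8 - 10) - 6 = 9

2P = (10, 9)


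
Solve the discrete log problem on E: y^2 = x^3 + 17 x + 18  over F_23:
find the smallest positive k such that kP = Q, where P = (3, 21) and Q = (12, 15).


Enumerate multiples of P until we hit Q = (12, 15):
  1P = (3, 21)
  2P = (0, 15)
  3P = (1, 6)
  4P = (12, 15)
Match found at i = 4.

k = 4


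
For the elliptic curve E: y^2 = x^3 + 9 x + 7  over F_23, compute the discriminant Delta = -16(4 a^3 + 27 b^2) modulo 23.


4 a^3 + 27 b^2 = 4*9^3 + 27*7^2 = 2916 + 1323 = 4239
Delta = -16 * (4239) = -67824
Delta mod 23 = 3

Delta = 3 (mod 23)


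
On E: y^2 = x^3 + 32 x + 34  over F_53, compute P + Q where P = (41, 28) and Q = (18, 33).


P != Q, so use the chord formula.
s = (y2 - y1) / (x2 - x1) = (5) / (30) mod 53 = 9
x3 = s^2 - x1 - x2 mod 53 = 9^2 - 41 - 18 = 22
y3 = s (x1 - x3) - y1 mod 53 = 9 * (41 - 22) - 28 = 37

P + Q = (22, 37)


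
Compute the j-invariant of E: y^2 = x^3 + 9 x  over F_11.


Delta = -16(4 a^3 + 27 b^2) mod 11 = 6
-1728 * (4 a)^3 = -1728 * (4*9)^3 mod 11 = 6
j = 6 * 6^(-1) mod 11 = 1

j = 1 (mod 11)


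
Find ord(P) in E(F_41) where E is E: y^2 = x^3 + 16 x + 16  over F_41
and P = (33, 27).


Compute successive multiples of P until we hit O:
  1P = (33, 27)
  2P = (26, 3)
  3P = (13, 24)
  4P = (31, 2)
  5P = (0, 37)
  6P = (7, 26)
  7P = (40, 9)
  8P = (29, 33)
  ... (continuing to 24P)
  24P = O

ord(P) = 24


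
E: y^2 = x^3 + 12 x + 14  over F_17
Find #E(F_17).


For each x in F_17, count y with y^2 = x^3 + 12 x + 14 mod 17:
  x = 3: RHS = 9, y in [3, 14]  -> 2 point(s)
  x = 6: RHS = 13, y in [8, 9]  -> 2 point(s)
  x = 7: RHS = 16, y in [4, 13]  -> 2 point(s)
  x = 9: RHS = 1, y in [1, 16]  -> 2 point(s)
  x = 11: RHS = 15, y in [7, 10]  -> 2 point(s)
  x = 12: RHS = 16, y in [4, 13]  -> 2 point(s)
  x = 13: RHS = 4, y in [2, 15]  -> 2 point(s)
  x = 14: RHS = 2, y in [6, 11]  -> 2 point(s)
  x = 15: RHS = 16, y in [4, 13]  -> 2 point(s)
  x = 16: RHS = 1, y in [1, 16]  -> 2 point(s)
Affine points: 20. Add the point at infinity: total = 21.

#E(F_17) = 21


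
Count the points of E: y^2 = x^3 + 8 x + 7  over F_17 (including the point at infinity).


For each x in F_17, count y with y^2 = x^3 + 8 x + 7 mod 17:
  x = 1: RHS = 16, y in [4, 13]  -> 2 point(s)
  x = 4: RHS = 1, y in [1, 16]  -> 2 point(s)
  x = 5: RHS = 2, y in [6, 11]  -> 2 point(s)
  x = 6: RHS = 16, y in [4, 13]  -> 2 point(s)
  x = 7: RHS = 15, y in [7, 10]  -> 2 point(s)
  x = 9: RHS = 9, y in [3, 14]  -> 2 point(s)
  x = 10: RHS = 16, y in [4, 13]  -> 2 point(s)
  x = 11: RHS = 15, y in [7, 10]  -> 2 point(s)
  x = 13: RHS = 13, y in [8, 9]  -> 2 point(s)
  x = 15: RHS = 0, y in [0]  -> 1 point(s)
  x = 16: RHS = 15, y in [7, 10]  -> 2 point(s)
Affine points: 21. Add the point at infinity: total = 22.

#E(F_17) = 22


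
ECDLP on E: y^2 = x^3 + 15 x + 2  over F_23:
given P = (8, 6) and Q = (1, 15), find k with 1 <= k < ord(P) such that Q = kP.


Enumerate multiples of P until we hit Q = (1, 15):
  1P = (8, 6)
  2P = (7, 17)
  3P = (14, 14)
  4P = (13, 18)
  5P = (5, 15)
  6P = (19, 4)
  7P = (12, 1)
  8P = (6, 3)
  9P = (17, 15)
  10P = (22, 3)
  11P = (11, 16)
  12P = (10, 18)
  13P = (18, 3)
  14P = (1, 8)
  15P = (0, 18)
  16P = (0, 5)
  17P = (1, 15)
Match found at i = 17.

k = 17


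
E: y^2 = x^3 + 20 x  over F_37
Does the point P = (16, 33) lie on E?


Check whether y^2 = x^3 + 20 x + 0 (mod 37) for (x, y) = (16, 33).
LHS: y^2 = 33^2 mod 37 = 16
RHS: x^3 + 20 x + 0 = 16^3 + 20*16 + 0 mod 37 = 13
LHS != RHS

No, not on the curve


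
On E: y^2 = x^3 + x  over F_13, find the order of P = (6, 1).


Compute successive multiples of P until we hit O:
  1P = (6, 1)
  2P = (4, 4)
  3P = (2, 6)
  4P = (9, 6)
  5P = (8, 0)
  6P = (9, 7)
  7P = (2, 7)
  8P = (4, 9)
  ... (continuing to 10P)
  10P = O

ord(P) = 10


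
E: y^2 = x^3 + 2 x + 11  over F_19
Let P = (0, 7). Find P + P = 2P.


Doubling: s = (3 x1^2 + a) / (2 y1)
s = (3*0^2 + 2) / (2*7) mod 19 = 11
x3 = s^2 - 2 x1 mod 19 = 11^2 - 2*0 = 7
y3 = s (x1 - x3) - y1 mod 19 = 11 * (0 - 7) - 7 = 11

2P = (7, 11)


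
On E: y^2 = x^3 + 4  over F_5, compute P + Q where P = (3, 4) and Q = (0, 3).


P != Q, so use the chord formula.
s = (y2 - y1) / (x2 - x1) = (4) / (2) mod 5 = 2
x3 = s^2 - x1 - x2 mod 5 = 2^2 - 3 - 0 = 1
y3 = s (x1 - x3) - y1 mod 5 = 2 * (3 - 1) - 4 = 0

P + Q = (1, 0)


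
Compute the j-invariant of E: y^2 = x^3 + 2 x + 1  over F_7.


Delta = -16(4 a^3 + 27 b^2) mod 7 = 1
-1728 * (4 a)^3 = -1728 * (4*2)^3 mod 7 = 1
j = 1 * 1^(-1) mod 7 = 1

j = 1 (mod 7)


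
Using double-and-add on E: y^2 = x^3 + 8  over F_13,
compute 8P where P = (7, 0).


k = 8 = 1000_2 (binary, LSB first: 0001)
Double-and-add from P = (7, 0):
  bit 0 = 0: acc unchanged = O
  bit 1 = 0: acc unchanged = O
  bit 2 = 0: acc unchanged = O
  bit 3 = 1: acc = O + O = O

8P = O


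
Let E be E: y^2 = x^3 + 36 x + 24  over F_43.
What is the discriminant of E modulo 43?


4 a^3 + 27 b^2 = 4*36^3 + 27*24^2 = 186624 + 15552 = 202176
Delta = -16 * (202176) = -3234816
Delta mod 43 = 31

Delta = 31 (mod 43)


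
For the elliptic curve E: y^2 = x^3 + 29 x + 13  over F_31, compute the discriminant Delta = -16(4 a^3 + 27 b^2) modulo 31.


4 a^3 + 27 b^2 = 4*29^3 + 27*13^2 = 97556 + 4563 = 102119
Delta = -16 * (102119) = -1633904
Delta mod 31 = 13

Delta = 13 (mod 31)


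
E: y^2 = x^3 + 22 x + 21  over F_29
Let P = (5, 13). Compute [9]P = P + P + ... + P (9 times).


k = 9 = 1001_2 (binary, LSB first: 1001)
Double-and-add from P = (5, 13):
  bit 0 = 1: acc = O + (5, 13) = (5, 13)
  bit 1 = 0: acc unchanged = (5, 13)
  bit 2 = 0: acc unchanged = (5, 13)
  bit 3 = 1: acc = (5, 13) + (17, 28) = (14, 12)

9P = (14, 12)


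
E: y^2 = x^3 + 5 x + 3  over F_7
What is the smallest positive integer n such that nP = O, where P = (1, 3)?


Compute successive multiples of P until we hit O:
  1P = (1, 3)
  2P = (6, 2)
  3P = (2, 0)
  4P = (6, 5)
  5P = (1, 4)
  6P = O

ord(P) = 6


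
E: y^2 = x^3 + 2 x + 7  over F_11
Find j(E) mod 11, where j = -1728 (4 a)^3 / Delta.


Delta = -16(4 a^3 + 27 b^2) mod 11 = 1
-1728 * (4 a)^3 = -1728 * (4*2)^3 mod 11 = 5
j = 5 * 1^(-1) mod 11 = 5

j = 5 (mod 11)


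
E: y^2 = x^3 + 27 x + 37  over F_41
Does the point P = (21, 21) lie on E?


Check whether y^2 = x^3 + 27 x + 37 (mod 41) for (x, y) = (21, 21).
LHS: y^2 = 21^2 mod 41 = 31
RHS: x^3 + 27 x + 37 = 21^3 + 27*21 + 37 mod 41 = 25
LHS != RHS

No, not on the curve


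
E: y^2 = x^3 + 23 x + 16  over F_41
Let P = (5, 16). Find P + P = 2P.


Doubling: s = (3 x1^2 + a) / (2 y1)
s = (3*5^2 + 23) / (2*16) mod 41 = 21
x3 = s^2 - 2 x1 mod 41 = 21^2 - 2*5 = 21
y3 = s (x1 - x3) - y1 mod 41 = 21 * (5 - 21) - 16 = 17

2P = (21, 17)


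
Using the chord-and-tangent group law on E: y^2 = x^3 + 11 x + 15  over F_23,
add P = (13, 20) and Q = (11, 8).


P != Q, so use the chord formula.
s = (y2 - y1) / (x2 - x1) = (11) / (21) mod 23 = 6
x3 = s^2 - x1 - x2 mod 23 = 6^2 - 13 - 11 = 12
y3 = s (x1 - x3) - y1 mod 23 = 6 * (13 - 12) - 20 = 9

P + Q = (12, 9)


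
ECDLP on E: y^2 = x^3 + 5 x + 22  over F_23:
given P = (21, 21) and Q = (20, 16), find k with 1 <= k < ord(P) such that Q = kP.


Enumerate multiples of P until we hit Q = (20, 16):
  1P = (21, 21)
  2P = (12, 4)
  3P = (16, 14)
  4P = (22, 19)
  5P = (7, 20)
  6P = (20, 7)
  7P = (17, 12)
  8P = (3, 8)
  9P = (3, 15)
  10P = (17, 11)
  11P = (20, 16)
Match found at i = 11.

k = 11


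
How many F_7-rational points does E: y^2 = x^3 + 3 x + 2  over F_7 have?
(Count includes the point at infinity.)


For each x in F_7, count y with y^2 = x^3 + 3 x + 2 mod 7:
  x = 0: RHS = 2, y in [3, 4]  -> 2 point(s)
  x = 2: RHS = 2, y in [3, 4]  -> 2 point(s)
  x = 4: RHS = 1, y in [1, 6]  -> 2 point(s)
  x = 5: RHS = 2, y in [3, 4]  -> 2 point(s)
Affine points: 8. Add the point at infinity: total = 9.

#E(F_7) = 9


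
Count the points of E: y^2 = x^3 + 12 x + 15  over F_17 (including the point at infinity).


For each x in F_17, count y with y^2 = x^3 + 12 x + 15 mod 17:
  x = 0: RHS = 15, y in [7, 10]  -> 2 point(s)
  x = 2: RHS = 13, y in [8, 9]  -> 2 point(s)
  x = 4: RHS = 8, y in [5, 12]  -> 2 point(s)
  x = 5: RHS = 13, y in [8, 9]  -> 2 point(s)
  x = 7: RHS = 0, y in [0]  -> 1 point(s)
  x = 9: RHS = 2, y in [6, 11]  -> 2 point(s)
  x = 10: RHS = 13, y in [8, 9]  -> 2 point(s)
  x = 11: RHS = 16, y in [4, 13]  -> 2 point(s)
  x = 12: RHS = 0, y in [0]  -> 1 point(s)
  x = 15: RHS = 0, y in [0]  -> 1 point(s)
  x = 16: RHS = 2, y in [6, 11]  -> 2 point(s)
Affine points: 19. Add the point at infinity: total = 20.

#E(F_17) = 20


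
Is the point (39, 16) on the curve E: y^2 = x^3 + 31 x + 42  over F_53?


Check whether y^2 = x^3 + 31 x + 42 (mod 53) for (x, y) = (39, 16).
LHS: y^2 = 16^2 mod 53 = 44
RHS: x^3 + 31 x + 42 = 39^3 + 31*39 + 42 mod 53 = 44
LHS = RHS

Yes, on the curve


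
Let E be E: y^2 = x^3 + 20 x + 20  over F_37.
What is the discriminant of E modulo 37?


4 a^3 + 27 b^2 = 4*20^3 + 27*20^2 = 32000 + 10800 = 42800
Delta = -16 * (42800) = -684800
Delta mod 37 = 33

Delta = 33 (mod 37)


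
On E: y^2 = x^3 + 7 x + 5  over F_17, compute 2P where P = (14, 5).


Doubling: s = (3 x1^2 + a) / (2 y1)
s = (3*14^2 + 7) / (2*5) mod 17 = 0
x3 = s^2 - 2 x1 mod 17 = 0^2 - 2*14 = 6
y3 = s (x1 - x3) - y1 mod 17 = 0 * (14 - 6) - 5 = 12

2P = (6, 12)


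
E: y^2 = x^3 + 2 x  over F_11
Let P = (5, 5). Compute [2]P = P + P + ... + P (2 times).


k = 2 = 10_2 (binary, LSB first: 01)
Double-and-add from P = (5, 5):
  bit 0 = 0: acc unchanged = O
  bit 1 = 1: acc = O + (1, 6) = (1, 6)

2P = (1, 6)


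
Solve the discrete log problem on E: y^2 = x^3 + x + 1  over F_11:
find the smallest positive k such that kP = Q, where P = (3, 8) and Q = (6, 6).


Enumerate multiples of P until we hit Q = (6, 6):
  1P = (3, 8)
  2P = (6, 6)
Match found at i = 2.

k = 2


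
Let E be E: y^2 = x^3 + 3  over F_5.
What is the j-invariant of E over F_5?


Delta = -16(4 a^3 + 27 b^2) mod 5 = 2
-1728 * (4 a)^3 = -1728 * (4*0)^3 mod 5 = 0
j = 0 * 2^(-1) mod 5 = 0

j = 0 (mod 5)


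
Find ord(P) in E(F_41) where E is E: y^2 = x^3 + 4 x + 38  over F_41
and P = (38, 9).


Compute successive multiples of P until we hit O:
  1P = (38, 9)
  2P = (22, 14)
  3P = (4, 6)
  4P = (36, 37)
  5P = (40, 19)
  6P = (29, 36)
  7P = (24, 31)
  8P = (30, 37)
  ... (continuing to 21P)
  21P = O

ord(P) = 21


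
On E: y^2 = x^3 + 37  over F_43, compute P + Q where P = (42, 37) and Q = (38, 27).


P != Q, so use the chord formula.
s = (y2 - y1) / (x2 - x1) = (33) / (39) mod 43 = 24
x3 = s^2 - x1 - x2 mod 43 = 24^2 - 42 - 38 = 23
y3 = s (x1 - x3) - y1 mod 43 = 24 * (42 - 23) - 37 = 32

P + Q = (23, 32)


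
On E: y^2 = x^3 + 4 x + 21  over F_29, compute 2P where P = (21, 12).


Doubling: s = (3 x1^2 + a) / (2 y1)
s = (3*21^2 + 4) / (2*12) mod 29 = 13
x3 = s^2 - 2 x1 mod 29 = 13^2 - 2*21 = 11
y3 = s (x1 - x3) - y1 mod 29 = 13 * (21 - 11) - 12 = 2

2P = (11, 2)


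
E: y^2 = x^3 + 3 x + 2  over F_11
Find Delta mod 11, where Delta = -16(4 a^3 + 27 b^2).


4 a^3 + 27 b^2 = 4*3^3 + 27*2^2 = 108 + 108 = 216
Delta = -16 * (216) = -3456
Delta mod 11 = 9

Delta = 9 (mod 11)


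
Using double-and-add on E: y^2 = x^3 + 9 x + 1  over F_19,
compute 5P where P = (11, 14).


k = 5 = 101_2 (binary, LSB first: 101)
Double-and-add from P = (11, 14):
  bit 0 = 1: acc = O + (11, 14) = (11, 14)
  bit 1 = 0: acc unchanged = (11, 14)
  bit 2 = 1: acc = (11, 14) + (16, 2) = (16, 17)

5P = (16, 17)


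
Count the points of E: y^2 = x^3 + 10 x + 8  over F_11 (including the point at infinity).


For each x in F_11, count y with y^2 = x^3 + 10 x + 8 mod 11:
  x = 2: RHS = 3, y in [5, 6]  -> 2 point(s)
  x = 6: RHS = 9, y in [3, 8]  -> 2 point(s)
  x = 7: RHS = 3, y in [5, 6]  -> 2 point(s)
Affine points: 6. Add the point at infinity: total = 7.

#E(F_11) = 7


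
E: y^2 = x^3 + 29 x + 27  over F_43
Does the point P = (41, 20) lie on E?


Check whether y^2 = x^3 + 29 x + 27 (mod 43) for (x, y) = (41, 20).
LHS: y^2 = 20^2 mod 43 = 13
RHS: x^3 + 29 x + 27 = 41^3 + 29*41 + 27 mod 43 = 4
LHS != RHS

No, not on the curve


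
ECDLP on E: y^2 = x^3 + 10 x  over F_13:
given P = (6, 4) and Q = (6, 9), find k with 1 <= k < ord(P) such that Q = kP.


Enumerate multiples of P until we hit Q = (6, 9):
  1P = (6, 4)
  2P = (0, 0)
  3P = (6, 9)
Match found at i = 3.

k = 3


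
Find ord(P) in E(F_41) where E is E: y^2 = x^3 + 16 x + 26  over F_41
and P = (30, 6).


Compute successive multiples of P until we hit O:
  1P = (30, 6)
  2P = (17, 39)
  3P = (15, 19)
  4P = (27, 16)
  5P = (27, 25)
  6P = (15, 22)
  7P = (17, 2)
  8P = (30, 35)
  ... (continuing to 9P)
  9P = O

ord(P) = 9


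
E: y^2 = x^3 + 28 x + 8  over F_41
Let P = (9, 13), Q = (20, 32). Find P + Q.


P != Q, so use the chord formula.
s = (y2 - y1) / (x2 - x1) = (19) / (11) mod 41 = 39
x3 = s^2 - x1 - x2 mod 41 = 39^2 - 9 - 20 = 16
y3 = s (x1 - x3) - y1 mod 41 = 39 * (9 - 16) - 13 = 1

P + Q = (16, 1)


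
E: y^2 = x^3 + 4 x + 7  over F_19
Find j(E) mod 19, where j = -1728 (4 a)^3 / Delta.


Delta = -16(4 a^3 + 27 b^2) mod 19 = 6
-1728 * (4 a)^3 = -1728 * (4*4)^3 mod 19 = 11
j = 11 * 6^(-1) mod 19 = 5

j = 5 (mod 19)


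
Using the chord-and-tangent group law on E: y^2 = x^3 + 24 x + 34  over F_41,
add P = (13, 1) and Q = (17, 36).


P != Q, so use the chord formula.
s = (y2 - y1) / (x2 - x1) = (35) / (4) mod 41 = 19
x3 = s^2 - x1 - x2 mod 41 = 19^2 - 13 - 17 = 3
y3 = s (x1 - x3) - y1 mod 41 = 19 * (13 - 3) - 1 = 25

P + Q = (3, 25)


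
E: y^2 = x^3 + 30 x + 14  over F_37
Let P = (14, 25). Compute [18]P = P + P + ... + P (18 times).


k = 18 = 10010_2 (binary, LSB first: 01001)
Double-and-add from P = (14, 25):
  bit 0 = 0: acc unchanged = O
  bit 1 = 1: acc = O + (13, 14) = (13, 14)
  bit 2 = 0: acc unchanged = (13, 14)
  bit 3 = 0: acc unchanged = (13, 14)
  bit 4 = 1: acc = (13, 14) + (31, 5) = (21, 27)

18P = (21, 27)


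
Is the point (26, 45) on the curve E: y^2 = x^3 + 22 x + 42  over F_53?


Check whether y^2 = x^3 + 22 x + 42 (mod 53) for (x, y) = (26, 45).
LHS: y^2 = 45^2 mod 53 = 11
RHS: x^3 + 22 x + 42 = 26^3 + 22*26 + 42 mod 53 = 11
LHS = RHS

Yes, on the curve


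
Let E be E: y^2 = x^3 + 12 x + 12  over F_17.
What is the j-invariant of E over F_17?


Delta = -16(4 a^3 + 27 b^2) mod 17 = 5
-1728 * (4 a)^3 = -1728 * (4*12)^3 mod 17 = 8
j = 8 * 5^(-1) mod 17 = 5

j = 5 (mod 17)


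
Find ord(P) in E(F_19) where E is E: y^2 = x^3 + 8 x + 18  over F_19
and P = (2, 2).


Compute successive multiples of P until we hit O:
  1P = (2, 2)
  2P = (2, 17)
  3P = O

ord(P) = 3


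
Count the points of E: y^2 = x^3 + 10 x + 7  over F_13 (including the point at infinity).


For each x in F_13, count y with y^2 = x^3 + 10 x + 7 mod 13:
  x = 2: RHS = 9, y in [3, 10]  -> 2 point(s)
  x = 3: RHS = 12, y in [5, 8]  -> 2 point(s)
  x = 5: RHS = 0, y in [0]  -> 1 point(s)
  x = 6: RHS = 10, y in [6, 7]  -> 2 point(s)
  x = 7: RHS = 4, y in [2, 11]  -> 2 point(s)
  x = 8: RHS = 1, y in [1, 12]  -> 2 point(s)
  x = 12: RHS = 9, y in [3, 10]  -> 2 point(s)
Affine points: 13. Add the point at infinity: total = 14.

#E(F_13) = 14


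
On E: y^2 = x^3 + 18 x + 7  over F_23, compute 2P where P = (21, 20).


Doubling: s = (3 x1^2 + a) / (2 y1)
s = (3*21^2 + 18) / (2*20) mod 23 = 18
x3 = s^2 - 2 x1 mod 23 = 18^2 - 2*21 = 6
y3 = s (x1 - x3) - y1 mod 23 = 18 * (21 - 6) - 20 = 20

2P = (6, 20)


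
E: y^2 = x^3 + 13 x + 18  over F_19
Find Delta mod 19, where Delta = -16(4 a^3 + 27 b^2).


4 a^3 + 27 b^2 = 4*13^3 + 27*18^2 = 8788 + 8748 = 17536
Delta = -16 * (17536) = -280576
Delta mod 19 = 16

Delta = 16 (mod 19)


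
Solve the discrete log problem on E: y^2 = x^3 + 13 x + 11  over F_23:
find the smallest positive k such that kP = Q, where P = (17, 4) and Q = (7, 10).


Enumerate multiples of P until we hit Q = (7, 10):
  1P = (17, 4)
  2P = (14, 4)
  3P = (15, 19)
  4P = (7, 13)
  5P = (12, 3)
  6P = (6, 12)
  7P = (3, 13)
  8P = (4, 9)
  9P = (8, 12)
  10P = (11, 6)
  11P = (13, 10)
  12P = (1, 18)
  13P = (9, 12)
  14P = (21, 0)
  15P = (9, 11)
  16P = (1, 5)
  17P = (13, 13)
  18P = (11, 17)
  19P = (8, 11)
  20P = (4, 14)
  21P = (3, 10)
  22P = (6, 11)
  23P = (12, 20)
  24P = (7, 10)
Match found at i = 24.

k = 24


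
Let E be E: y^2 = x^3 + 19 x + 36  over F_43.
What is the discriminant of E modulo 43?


4 a^3 + 27 b^2 = 4*19^3 + 27*36^2 = 27436 + 34992 = 62428
Delta = -16 * (62428) = -998848
Delta mod 43 = 42

Delta = 42 (mod 43)


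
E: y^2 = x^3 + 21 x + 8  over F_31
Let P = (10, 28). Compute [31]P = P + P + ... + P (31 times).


k = 31 = 11111_2 (binary, LSB first: 11111)
Double-and-add from P = (10, 28):
  bit 0 = 1: acc = O + (10, 28) = (10, 28)
  bit 1 = 1: acc = (10, 28) + (29, 12) = (11, 12)
  bit 2 = 1: acc = (11, 12) + (18, 7) = (12, 2)
  bit 3 = 1: acc = (12, 2) + (23, 17) = (14, 15)
  bit 4 = 1: acc = (14, 15) + (4, 30) = (23, 14)

31P = (23, 14)


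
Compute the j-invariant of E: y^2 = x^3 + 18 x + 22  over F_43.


Delta = -16(4 a^3 + 27 b^2) mod 43 = 13
-1728 * (4 a)^3 = -1728 * (4*18)^3 mod 43 = 22
j = 22 * 13^(-1) mod 43 = 5

j = 5 (mod 43)


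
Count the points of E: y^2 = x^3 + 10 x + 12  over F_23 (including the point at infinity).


For each x in F_23, count y with y^2 = x^3 + 10 x + 12 mod 23:
  x = 0: RHS = 12, y in [9, 14]  -> 2 point(s)
  x = 1: RHS = 0, y in [0]  -> 1 point(s)
  x = 3: RHS = 0, y in [0]  -> 1 point(s)
  x = 4: RHS = 1, y in [1, 22]  -> 2 point(s)
  x = 5: RHS = 3, y in [7, 16]  -> 2 point(s)
  x = 6: RHS = 12, y in [9, 14]  -> 2 point(s)
  x = 8: RHS = 6, y in [11, 12]  -> 2 point(s)
  x = 9: RHS = 3, y in [7, 16]  -> 2 point(s)
  x = 10: RHS = 8, y in [10, 13]  -> 2 point(s)
  x = 11: RHS = 4, y in [2, 21]  -> 2 point(s)
  x = 13: RHS = 16, y in [4, 19]  -> 2 point(s)
  x = 15: RHS = 18, y in [8, 15]  -> 2 point(s)
  x = 16: RHS = 13, y in [6, 17]  -> 2 point(s)
  x = 17: RHS = 12, y in [9, 14]  -> 2 point(s)
  x = 19: RHS = 0, y in [0]  -> 1 point(s)
  x = 20: RHS = 1, y in [1, 22]  -> 2 point(s)
  x = 22: RHS = 1, y in [1, 22]  -> 2 point(s)
Affine points: 31. Add the point at infinity: total = 32.

#E(F_23) = 32


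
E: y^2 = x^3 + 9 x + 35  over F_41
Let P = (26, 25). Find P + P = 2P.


Doubling: s = (3 x1^2 + a) / (2 y1)
s = (3*26^2 + 9) / (2*25) mod 41 = 35
x3 = s^2 - 2 x1 mod 41 = 35^2 - 2*26 = 25
y3 = s (x1 - x3) - y1 mod 41 = 35 * (26 - 25) - 25 = 10

2P = (25, 10)


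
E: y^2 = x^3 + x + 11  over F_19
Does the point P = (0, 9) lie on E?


Check whether y^2 = x^3 + 1 x + 11 (mod 19) for (x, y) = (0, 9).
LHS: y^2 = 9^2 mod 19 = 5
RHS: x^3 + 1 x + 11 = 0^3 + 1*0 + 11 mod 19 = 11
LHS != RHS

No, not on the curve


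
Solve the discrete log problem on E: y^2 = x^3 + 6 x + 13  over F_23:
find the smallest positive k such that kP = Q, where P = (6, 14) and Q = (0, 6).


Enumerate multiples of P until we hit Q = (0, 6):
  1P = (6, 14)
  2P = (0, 17)
  3P = (0, 6)
Match found at i = 3.

k = 3


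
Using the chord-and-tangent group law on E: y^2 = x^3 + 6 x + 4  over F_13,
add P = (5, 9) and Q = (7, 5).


P != Q, so use the chord formula.
s = (y2 - y1) / (x2 - x1) = (9) / (2) mod 13 = 11
x3 = s^2 - x1 - x2 mod 13 = 11^2 - 5 - 7 = 5
y3 = s (x1 - x3) - y1 mod 13 = 11 * (5 - 5) - 9 = 4

P + Q = (5, 4)


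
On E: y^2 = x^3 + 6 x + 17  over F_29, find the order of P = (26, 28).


Compute successive multiples of P until we hit O:
  1P = (26, 28)
  2P = (10, 27)
  3P = (16, 27)
  4P = (25, 4)
  5P = (3, 2)
  6P = (22, 3)
  7P = (11, 15)
  8P = (1, 13)
  ... (continuing to 25P)
  25P = O

ord(P) = 25


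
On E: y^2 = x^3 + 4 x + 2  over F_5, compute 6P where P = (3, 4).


k = 6 = 110_2 (binary, LSB first: 011)
Double-and-add from P = (3, 4):
  bit 0 = 0: acc unchanged = O
  bit 1 = 1: acc = O + (3, 1) = (3, 1)
  bit 2 = 1: acc = (3, 1) + (3, 4) = O

6P = O


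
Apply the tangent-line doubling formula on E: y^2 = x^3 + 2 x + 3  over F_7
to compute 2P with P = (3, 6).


Doubling: s = (3 x1^2 + a) / (2 y1)
s = (3*3^2 + 2) / (2*6) mod 7 = 3
x3 = s^2 - 2 x1 mod 7 = 3^2 - 2*3 = 3
y3 = s (x1 - x3) - y1 mod 7 = 3 * (3 - 3) - 6 = 1

2P = (3, 1)


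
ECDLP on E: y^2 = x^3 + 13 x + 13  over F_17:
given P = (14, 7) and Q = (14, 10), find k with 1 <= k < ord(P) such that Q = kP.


Enumerate multiples of P until we hit Q = (14, 10):
  1P = (14, 7)
  2P = (10, 2)
  3P = (2, 8)
  4P = (16, 13)
  5P = (13, 13)
  6P = (9, 14)
  7P = (15, 8)
  8P = (6, 1)
  9P = (5, 4)
  10P = (0, 9)
  11P = (11, 12)
  12P = (8, 0)
  13P = (11, 5)
  14P = (0, 8)
  15P = (5, 13)
  16P = (6, 16)
  17P = (15, 9)
  18P = (9, 3)
  19P = (13, 4)
  20P = (16, 4)
  21P = (2, 9)
  22P = (10, 15)
  23P = (14, 10)
Match found at i = 23.

k = 23


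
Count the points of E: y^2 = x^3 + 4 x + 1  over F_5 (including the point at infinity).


For each x in F_5, count y with y^2 = x^3 + 4 x + 1 mod 5:
  x = 0: RHS = 1, y in [1, 4]  -> 2 point(s)
  x = 1: RHS = 1, y in [1, 4]  -> 2 point(s)
  x = 3: RHS = 0, y in [0]  -> 1 point(s)
  x = 4: RHS = 1, y in [1, 4]  -> 2 point(s)
Affine points: 7. Add the point at infinity: total = 8.

#E(F_5) = 8


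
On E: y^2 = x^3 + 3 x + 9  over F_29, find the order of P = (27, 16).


Compute successive multiples of P until we hit O:
  1P = (27, 16)
  2P = (0, 3)
  3P = (8, 20)
  4P = (22, 15)
  5P = (16, 21)
  6P = (20, 23)
  7P = (12, 27)
  8P = (10, 16)
  ... (continuing to 39P)
  39P = O

ord(P) = 39


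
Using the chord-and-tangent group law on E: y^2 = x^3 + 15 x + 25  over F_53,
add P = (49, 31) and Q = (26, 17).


P != Q, so use the chord formula.
s = (y2 - y1) / (x2 - x1) = (39) / (30) mod 53 = 49
x3 = s^2 - x1 - x2 mod 53 = 49^2 - 49 - 26 = 47
y3 = s (x1 - x3) - y1 mod 53 = 49 * (49 - 47) - 31 = 14

P + Q = (47, 14)


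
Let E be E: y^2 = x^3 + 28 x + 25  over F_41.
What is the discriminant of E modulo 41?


4 a^3 + 27 b^2 = 4*28^3 + 27*25^2 = 87808 + 16875 = 104683
Delta = -16 * (104683) = -1674928
Delta mod 41 = 4

Delta = 4 (mod 41)


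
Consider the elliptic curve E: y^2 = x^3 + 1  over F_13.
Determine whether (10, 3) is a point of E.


Check whether y^2 = x^3 + 0 x + 1 (mod 13) for (x, y) = (10, 3).
LHS: y^2 = 3^2 mod 13 = 9
RHS: x^3 + 0 x + 1 = 10^3 + 0*10 + 1 mod 13 = 0
LHS != RHS

No, not on the curve


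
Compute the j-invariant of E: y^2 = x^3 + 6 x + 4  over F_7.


Delta = -16(4 a^3 + 27 b^2) mod 7 = 5
-1728 * (4 a)^3 = -1728 * (4*6)^3 mod 7 = 6
j = 6 * 5^(-1) mod 7 = 4

j = 4 (mod 7)


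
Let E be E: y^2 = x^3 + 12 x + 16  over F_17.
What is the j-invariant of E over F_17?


Delta = -16(4 a^3 + 27 b^2) mod 17 = 3
-1728 * (4 a)^3 = -1728 * (4*12)^3 mod 17 = 8
j = 8 * 3^(-1) mod 17 = 14

j = 14 (mod 17)


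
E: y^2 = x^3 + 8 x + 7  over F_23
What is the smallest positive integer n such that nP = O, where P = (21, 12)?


Compute successive multiples of P until we hit O:
  1P = (21, 12)
  2P = (13, 10)
  3P = (2, 10)
  4P = (6, 15)
  5P = (8, 13)
  6P = (20, 18)
  7P = (18, 16)
  8P = (19, 16)
  ... (continuing to 28P)
  28P = O

ord(P) = 28


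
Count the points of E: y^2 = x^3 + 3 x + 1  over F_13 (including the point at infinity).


For each x in F_13, count y with y^2 = x^3 + 3 x + 1 mod 13:
  x = 0: RHS = 1, y in [1, 12]  -> 2 point(s)
  x = 4: RHS = 12, y in [5, 8]  -> 2 point(s)
  x = 6: RHS = 1, y in [1, 12]  -> 2 point(s)
  x = 7: RHS = 1, y in [1, 12]  -> 2 point(s)
  x = 8: RHS = 4, y in [2, 11]  -> 2 point(s)
  x = 9: RHS = 3, y in [4, 9]  -> 2 point(s)
  x = 10: RHS = 4, y in [2, 11]  -> 2 point(s)
  x = 11: RHS = 0, y in [0]  -> 1 point(s)
  x = 12: RHS = 10, y in [6, 7]  -> 2 point(s)
Affine points: 17. Add the point at infinity: total = 18.

#E(F_13) = 18


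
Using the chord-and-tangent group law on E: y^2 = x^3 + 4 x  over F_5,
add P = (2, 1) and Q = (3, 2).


P != Q, so use the chord formula.
s = (y2 - y1) / (x2 - x1) = (1) / (1) mod 5 = 1
x3 = s^2 - x1 - x2 mod 5 = 1^2 - 2 - 3 = 1
y3 = s (x1 - x3) - y1 mod 5 = 1 * (2 - 1) - 1 = 0

P + Q = (1, 0)


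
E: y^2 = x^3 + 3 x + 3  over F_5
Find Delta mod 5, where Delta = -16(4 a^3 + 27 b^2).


4 a^3 + 27 b^2 = 4*3^3 + 27*3^2 = 108 + 243 = 351
Delta = -16 * (351) = -5616
Delta mod 5 = 4

Delta = 4 (mod 5)


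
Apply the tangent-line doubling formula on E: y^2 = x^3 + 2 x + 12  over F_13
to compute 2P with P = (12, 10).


Doubling: s = (3 x1^2 + a) / (2 y1)
s = (3*12^2 + 2) / (2*10) mod 13 = 10
x3 = s^2 - 2 x1 mod 13 = 10^2 - 2*12 = 11
y3 = s (x1 - x3) - y1 mod 13 = 10 * (12 - 11) - 10 = 0

2P = (11, 0)


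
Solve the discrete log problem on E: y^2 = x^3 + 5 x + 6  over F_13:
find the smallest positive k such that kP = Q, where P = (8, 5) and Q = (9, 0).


Enumerate multiples of P until we hit Q = (9, 0):
  1P = (8, 5)
  2P = (9, 0)
Match found at i = 2.

k = 2


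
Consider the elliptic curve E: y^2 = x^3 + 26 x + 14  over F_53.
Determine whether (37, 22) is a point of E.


Check whether y^2 = x^3 + 26 x + 14 (mod 53) for (x, y) = (37, 22).
LHS: y^2 = 22^2 mod 53 = 7
RHS: x^3 + 26 x + 14 = 37^3 + 26*37 + 14 mod 53 = 7
LHS = RHS

Yes, on the curve


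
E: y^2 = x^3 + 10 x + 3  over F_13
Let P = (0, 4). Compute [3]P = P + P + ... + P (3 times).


k = 3 = 11_2 (binary, LSB first: 11)
Double-and-add from P = (0, 4):
  bit 0 = 1: acc = O + (0, 4) = (0, 4)
  bit 1 = 1: acc = (0, 4) + (4, 4) = (9, 9)

3P = (9, 9)
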